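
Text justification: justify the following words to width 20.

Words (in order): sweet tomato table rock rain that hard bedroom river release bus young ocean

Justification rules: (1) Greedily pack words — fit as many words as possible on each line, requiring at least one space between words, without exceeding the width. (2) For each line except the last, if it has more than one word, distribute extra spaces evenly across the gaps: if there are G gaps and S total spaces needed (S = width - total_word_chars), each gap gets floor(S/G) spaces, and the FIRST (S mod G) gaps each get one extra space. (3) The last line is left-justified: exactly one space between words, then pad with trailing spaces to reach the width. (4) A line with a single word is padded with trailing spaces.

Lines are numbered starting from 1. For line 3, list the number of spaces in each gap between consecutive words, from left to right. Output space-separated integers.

Answer: 8

Derivation:
Line 1: ['sweet', 'tomato', 'table'] (min_width=18, slack=2)
Line 2: ['rock', 'rain', 'that', 'hard'] (min_width=19, slack=1)
Line 3: ['bedroom', 'river'] (min_width=13, slack=7)
Line 4: ['release', 'bus', 'young'] (min_width=17, slack=3)
Line 5: ['ocean'] (min_width=5, slack=15)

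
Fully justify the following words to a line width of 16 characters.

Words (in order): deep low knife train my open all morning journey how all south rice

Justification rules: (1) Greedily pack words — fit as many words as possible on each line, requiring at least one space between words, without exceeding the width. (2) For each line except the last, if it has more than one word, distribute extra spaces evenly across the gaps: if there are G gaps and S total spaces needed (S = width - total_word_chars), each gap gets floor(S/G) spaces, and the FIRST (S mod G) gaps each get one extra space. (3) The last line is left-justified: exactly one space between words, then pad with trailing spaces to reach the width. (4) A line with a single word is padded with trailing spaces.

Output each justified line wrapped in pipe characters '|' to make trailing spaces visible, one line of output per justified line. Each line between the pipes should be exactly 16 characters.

Answer: |deep  low  knife|
|train   my  open|
|all      morning|
|journey  how all|
|south rice      |

Derivation:
Line 1: ['deep', 'low', 'knife'] (min_width=14, slack=2)
Line 2: ['train', 'my', 'open'] (min_width=13, slack=3)
Line 3: ['all', 'morning'] (min_width=11, slack=5)
Line 4: ['journey', 'how', 'all'] (min_width=15, slack=1)
Line 5: ['south', 'rice'] (min_width=10, slack=6)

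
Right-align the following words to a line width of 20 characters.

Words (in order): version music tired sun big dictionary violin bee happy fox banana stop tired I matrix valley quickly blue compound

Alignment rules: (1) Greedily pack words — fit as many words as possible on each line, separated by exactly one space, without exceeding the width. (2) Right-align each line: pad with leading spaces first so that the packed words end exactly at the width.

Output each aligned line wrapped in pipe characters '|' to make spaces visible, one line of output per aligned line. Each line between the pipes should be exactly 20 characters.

Answer: | version music tired|
|  sun big dictionary|
|violin bee happy fox|
| banana stop tired I|
|       matrix valley|
|        quickly blue|
|            compound|

Derivation:
Line 1: ['version', 'music', 'tired'] (min_width=19, slack=1)
Line 2: ['sun', 'big', 'dictionary'] (min_width=18, slack=2)
Line 3: ['violin', 'bee', 'happy', 'fox'] (min_width=20, slack=0)
Line 4: ['banana', 'stop', 'tired', 'I'] (min_width=19, slack=1)
Line 5: ['matrix', 'valley'] (min_width=13, slack=7)
Line 6: ['quickly', 'blue'] (min_width=12, slack=8)
Line 7: ['compound'] (min_width=8, slack=12)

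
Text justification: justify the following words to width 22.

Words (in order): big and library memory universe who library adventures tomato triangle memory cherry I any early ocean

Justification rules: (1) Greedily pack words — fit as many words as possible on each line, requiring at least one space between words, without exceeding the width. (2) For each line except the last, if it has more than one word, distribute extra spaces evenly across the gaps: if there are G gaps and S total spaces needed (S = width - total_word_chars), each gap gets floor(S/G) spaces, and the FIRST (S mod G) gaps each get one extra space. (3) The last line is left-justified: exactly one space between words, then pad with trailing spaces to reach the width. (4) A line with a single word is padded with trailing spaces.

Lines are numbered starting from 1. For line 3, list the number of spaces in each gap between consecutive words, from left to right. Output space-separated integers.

Line 1: ['big', 'and', 'library', 'memory'] (min_width=22, slack=0)
Line 2: ['universe', 'who', 'library'] (min_width=20, slack=2)
Line 3: ['adventures', 'tomato'] (min_width=17, slack=5)
Line 4: ['triangle', 'memory', 'cherry'] (min_width=22, slack=0)
Line 5: ['I', 'any', 'early', 'ocean'] (min_width=17, slack=5)

Answer: 6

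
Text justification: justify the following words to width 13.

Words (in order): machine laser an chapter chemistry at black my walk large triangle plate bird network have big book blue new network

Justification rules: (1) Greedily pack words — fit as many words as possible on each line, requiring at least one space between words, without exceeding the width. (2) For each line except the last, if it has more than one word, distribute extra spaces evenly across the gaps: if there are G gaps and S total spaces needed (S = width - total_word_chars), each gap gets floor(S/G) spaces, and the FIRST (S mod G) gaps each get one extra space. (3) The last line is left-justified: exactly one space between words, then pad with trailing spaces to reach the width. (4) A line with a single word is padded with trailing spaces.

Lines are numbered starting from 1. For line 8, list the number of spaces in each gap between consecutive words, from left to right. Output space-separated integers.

Answer: 2

Derivation:
Line 1: ['machine', 'laser'] (min_width=13, slack=0)
Line 2: ['an', 'chapter'] (min_width=10, slack=3)
Line 3: ['chemistry', 'at'] (min_width=12, slack=1)
Line 4: ['black', 'my', 'walk'] (min_width=13, slack=0)
Line 5: ['large'] (min_width=5, slack=8)
Line 6: ['triangle'] (min_width=8, slack=5)
Line 7: ['plate', 'bird'] (min_width=10, slack=3)
Line 8: ['network', 'have'] (min_width=12, slack=1)
Line 9: ['big', 'book', 'blue'] (min_width=13, slack=0)
Line 10: ['new', 'network'] (min_width=11, slack=2)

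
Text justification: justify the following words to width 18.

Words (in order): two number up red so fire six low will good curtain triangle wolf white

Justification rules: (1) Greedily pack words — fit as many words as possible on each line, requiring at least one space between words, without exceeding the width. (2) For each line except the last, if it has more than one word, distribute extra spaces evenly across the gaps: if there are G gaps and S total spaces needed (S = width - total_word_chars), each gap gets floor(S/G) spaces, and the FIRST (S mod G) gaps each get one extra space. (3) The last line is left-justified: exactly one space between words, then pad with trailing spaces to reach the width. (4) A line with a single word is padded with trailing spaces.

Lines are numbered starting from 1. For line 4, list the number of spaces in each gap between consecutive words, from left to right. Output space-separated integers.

Line 1: ['two', 'number', 'up', 'red'] (min_width=17, slack=1)
Line 2: ['so', 'fire', 'six', 'low'] (min_width=15, slack=3)
Line 3: ['will', 'good', 'curtain'] (min_width=17, slack=1)
Line 4: ['triangle', 'wolf'] (min_width=13, slack=5)
Line 5: ['white'] (min_width=5, slack=13)

Answer: 6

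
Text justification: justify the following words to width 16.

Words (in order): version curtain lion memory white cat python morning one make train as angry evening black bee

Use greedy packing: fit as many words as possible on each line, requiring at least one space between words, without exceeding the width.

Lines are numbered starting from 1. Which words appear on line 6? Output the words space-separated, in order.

Line 1: ['version', 'curtain'] (min_width=15, slack=1)
Line 2: ['lion', 'memory'] (min_width=11, slack=5)
Line 3: ['white', 'cat', 'python'] (min_width=16, slack=0)
Line 4: ['morning', 'one', 'make'] (min_width=16, slack=0)
Line 5: ['train', 'as', 'angry'] (min_width=14, slack=2)
Line 6: ['evening', 'black'] (min_width=13, slack=3)
Line 7: ['bee'] (min_width=3, slack=13)

Answer: evening black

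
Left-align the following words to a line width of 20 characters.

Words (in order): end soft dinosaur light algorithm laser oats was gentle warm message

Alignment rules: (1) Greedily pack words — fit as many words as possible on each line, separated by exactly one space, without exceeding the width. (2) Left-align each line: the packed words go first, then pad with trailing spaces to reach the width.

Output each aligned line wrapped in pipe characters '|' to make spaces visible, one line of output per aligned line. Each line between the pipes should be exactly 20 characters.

Line 1: ['end', 'soft', 'dinosaur'] (min_width=17, slack=3)
Line 2: ['light', 'algorithm'] (min_width=15, slack=5)
Line 3: ['laser', 'oats', 'was'] (min_width=14, slack=6)
Line 4: ['gentle', 'warm', 'message'] (min_width=19, slack=1)

Answer: |end soft dinosaur   |
|light algorithm     |
|laser oats was      |
|gentle warm message |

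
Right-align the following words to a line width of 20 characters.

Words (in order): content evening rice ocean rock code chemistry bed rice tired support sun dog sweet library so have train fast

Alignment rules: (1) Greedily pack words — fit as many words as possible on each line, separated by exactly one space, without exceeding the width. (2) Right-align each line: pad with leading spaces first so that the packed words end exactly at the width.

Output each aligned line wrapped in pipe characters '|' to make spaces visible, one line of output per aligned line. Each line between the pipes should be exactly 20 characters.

Answer: |content evening rice|
|     ocean rock code|
|  chemistry bed rice|
|   tired support sun|
|dog sweet library so|
|     have train fast|

Derivation:
Line 1: ['content', 'evening', 'rice'] (min_width=20, slack=0)
Line 2: ['ocean', 'rock', 'code'] (min_width=15, slack=5)
Line 3: ['chemistry', 'bed', 'rice'] (min_width=18, slack=2)
Line 4: ['tired', 'support', 'sun'] (min_width=17, slack=3)
Line 5: ['dog', 'sweet', 'library', 'so'] (min_width=20, slack=0)
Line 6: ['have', 'train', 'fast'] (min_width=15, slack=5)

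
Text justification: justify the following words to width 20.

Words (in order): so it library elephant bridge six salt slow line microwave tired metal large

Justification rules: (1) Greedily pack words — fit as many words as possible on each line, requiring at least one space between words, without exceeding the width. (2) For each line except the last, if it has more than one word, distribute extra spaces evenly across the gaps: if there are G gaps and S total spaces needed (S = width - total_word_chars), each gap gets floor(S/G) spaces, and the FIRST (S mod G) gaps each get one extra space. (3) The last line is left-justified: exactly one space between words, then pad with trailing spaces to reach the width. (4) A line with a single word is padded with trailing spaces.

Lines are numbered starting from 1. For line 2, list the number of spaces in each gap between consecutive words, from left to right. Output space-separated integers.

Answer: 2 1

Derivation:
Line 1: ['so', 'it', 'library'] (min_width=13, slack=7)
Line 2: ['elephant', 'bridge', 'six'] (min_width=19, slack=1)
Line 3: ['salt', 'slow', 'line'] (min_width=14, slack=6)
Line 4: ['microwave', 'tired'] (min_width=15, slack=5)
Line 5: ['metal', 'large'] (min_width=11, slack=9)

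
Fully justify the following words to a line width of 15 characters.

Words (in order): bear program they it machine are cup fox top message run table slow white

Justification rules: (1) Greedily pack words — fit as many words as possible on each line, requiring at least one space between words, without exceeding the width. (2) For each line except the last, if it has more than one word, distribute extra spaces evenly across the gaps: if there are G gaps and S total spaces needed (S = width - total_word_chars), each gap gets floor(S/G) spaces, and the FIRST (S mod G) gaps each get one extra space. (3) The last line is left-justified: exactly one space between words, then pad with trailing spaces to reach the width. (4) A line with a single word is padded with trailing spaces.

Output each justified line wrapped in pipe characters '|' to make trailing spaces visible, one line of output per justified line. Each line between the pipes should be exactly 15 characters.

Answer: |bear    program|
|they it machine|
|are cup fox top|
|message     run|
|table      slow|
|white          |

Derivation:
Line 1: ['bear', 'program'] (min_width=12, slack=3)
Line 2: ['they', 'it', 'machine'] (min_width=15, slack=0)
Line 3: ['are', 'cup', 'fox', 'top'] (min_width=15, slack=0)
Line 4: ['message', 'run'] (min_width=11, slack=4)
Line 5: ['table', 'slow'] (min_width=10, slack=5)
Line 6: ['white'] (min_width=5, slack=10)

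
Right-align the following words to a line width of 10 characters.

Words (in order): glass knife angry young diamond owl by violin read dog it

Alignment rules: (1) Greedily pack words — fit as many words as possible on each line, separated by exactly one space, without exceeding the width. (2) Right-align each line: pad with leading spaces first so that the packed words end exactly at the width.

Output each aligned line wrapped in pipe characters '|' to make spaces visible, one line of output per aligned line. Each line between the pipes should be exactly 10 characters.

Answer: |     glass|
|     knife|
|     angry|
|     young|
|   diamond|
|    owl by|
|    violin|
|  read dog|
|        it|

Derivation:
Line 1: ['glass'] (min_width=5, slack=5)
Line 2: ['knife'] (min_width=5, slack=5)
Line 3: ['angry'] (min_width=5, slack=5)
Line 4: ['young'] (min_width=5, slack=5)
Line 5: ['diamond'] (min_width=7, slack=3)
Line 6: ['owl', 'by'] (min_width=6, slack=4)
Line 7: ['violin'] (min_width=6, slack=4)
Line 8: ['read', 'dog'] (min_width=8, slack=2)
Line 9: ['it'] (min_width=2, slack=8)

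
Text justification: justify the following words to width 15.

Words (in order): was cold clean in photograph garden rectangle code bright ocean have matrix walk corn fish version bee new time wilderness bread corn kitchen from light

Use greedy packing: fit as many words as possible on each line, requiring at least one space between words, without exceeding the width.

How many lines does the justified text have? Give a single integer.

Answer: 12

Derivation:
Line 1: ['was', 'cold', 'clean'] (min_width=14, slack=1)
Line 2: ['in', 'photograph'] (min_width=13, slack=2)
Line 3: ['garden'] (min_width=6, slack=9)
Line 4: ['rectangle', 'code'] (min_width=14, slack=1)
Line 5: ['bright', 'ocean'] (min_width=12, slack=3)
Line 6: ['have', 'matrix'] (min_width=11, slack=4)
Line 7: ['walk', 'corn', 'fish'] (min_width=14, slack=1)
Line 8: ['version', 'bee', 'new'] (min_width=15, slack=0)
Line 9: ['time', 'wilderness'] (min_width=15, slack=0)
Line 10: ['bread', 'corn'] (min_width=10, slack=5)
Line 11: ['kitchen', 'from'] (min_width=12, slack=3)
Line 12: ['light'] (min_width=5, slack=10)
Total lines: 12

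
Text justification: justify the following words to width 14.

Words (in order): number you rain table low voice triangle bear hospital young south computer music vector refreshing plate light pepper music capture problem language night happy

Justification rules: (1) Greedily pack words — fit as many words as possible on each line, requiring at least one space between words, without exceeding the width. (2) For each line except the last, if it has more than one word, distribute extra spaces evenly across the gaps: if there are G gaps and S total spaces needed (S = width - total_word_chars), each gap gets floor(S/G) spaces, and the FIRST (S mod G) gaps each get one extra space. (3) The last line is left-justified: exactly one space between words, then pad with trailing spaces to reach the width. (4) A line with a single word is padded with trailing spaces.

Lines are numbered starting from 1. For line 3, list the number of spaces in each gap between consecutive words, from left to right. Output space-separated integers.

Line 1: ['number', 'you'] (min_width=10, slack=4)
Line 2: ['rain', 'table', 'low'] (min_width=14, slack=0)
Line 3: ['voice', 'triangle'] (min_width=14, slack=0)
Line 4: ['bear', 'hospital'] (min_width=13, slack=1)
Line 5: ['young', 'south'] (min_width=11, slack=3)
Line 6: ['computer', 'music'] (min_width=14, slack=0)
Line 7: ['vector'] (min_width=6, slack=8)
Line 8: ['refreshing'] (min_width=10, slack=4)
Line 9: ['plate', 'light'] (min_width=11, slack=3)
Line 10: ['pepper', 'music'] (min_width=12, slack=2)
Line 11: ['capture'] (min_width=7, slack=7)
Line 12: ['problem'] (min_width=7, slack=7)
Line 13: ['language', 'night'] (min_width=14, slack=0)
Line 14: ['happy'] (min_width=5, slack=9)

Answer: 1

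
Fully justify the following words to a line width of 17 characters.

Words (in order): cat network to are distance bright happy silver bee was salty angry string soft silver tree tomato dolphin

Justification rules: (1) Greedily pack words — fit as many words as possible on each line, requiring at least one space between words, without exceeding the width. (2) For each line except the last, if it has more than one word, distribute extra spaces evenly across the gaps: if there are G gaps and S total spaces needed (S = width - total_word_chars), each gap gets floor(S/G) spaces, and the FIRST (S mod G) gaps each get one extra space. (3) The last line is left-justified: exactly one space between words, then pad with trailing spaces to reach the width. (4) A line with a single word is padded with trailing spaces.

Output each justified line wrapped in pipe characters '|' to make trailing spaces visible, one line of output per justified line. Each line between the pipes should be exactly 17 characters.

Answer: |cat   network  to|
|are      distance|
|bright      happy|
|silver   bee  was|
|salty       angry|
|string       soft|
|silver       tree|
|tomato dolphin   |

Derivation:
Line 1: ['cat', 'network', 'to'] (min_width=14, slack=3)
Line 2: ['are', 'distance'] (min_width=12, slack=5)
Line 3: ['bright', 'happy'] (min_width=12, slack=5)
Line 4: ['silver', 'bee', 'was'] (min_width=14, slack=3)
Line 5: ['salty', 'angry'] (min_width=11, slack=6)
Line 6: ['string', 'soft'] (min_width=11, slack=6)
Line 7: ['silver', 'tree'] (min_width=11, slack=6)
Line 8: ['tomato', 'dolphin'] (min_width=14, slack=3)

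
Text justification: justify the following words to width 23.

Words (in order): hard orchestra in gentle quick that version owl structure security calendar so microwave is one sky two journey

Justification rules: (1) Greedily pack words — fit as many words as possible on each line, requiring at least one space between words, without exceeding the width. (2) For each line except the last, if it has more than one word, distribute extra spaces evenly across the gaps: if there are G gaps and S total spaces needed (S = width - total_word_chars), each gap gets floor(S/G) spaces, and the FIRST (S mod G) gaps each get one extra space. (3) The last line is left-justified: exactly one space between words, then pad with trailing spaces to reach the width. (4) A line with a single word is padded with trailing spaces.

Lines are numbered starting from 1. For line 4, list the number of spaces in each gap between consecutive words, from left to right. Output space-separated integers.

Line 1: ['hard', 'orchestra', 'in'] (min_width=17, slack=6)
Line 2: ['gentle', 'quick', 'that'] (min_width=17, slack=6)
Line 3: ['version', 'owl', 'structure'] (min_width=21, slack=2)
Line 4: ['security', 'calendar', 'so'] (min_width=20, slack=3)
Line 5: ['microwave', 'is', 'one', 'sky'] (min_width=20, slack=3)
Line 6: ['two', 'journey'] (min_width=11, slack=12)

Answer: 3 2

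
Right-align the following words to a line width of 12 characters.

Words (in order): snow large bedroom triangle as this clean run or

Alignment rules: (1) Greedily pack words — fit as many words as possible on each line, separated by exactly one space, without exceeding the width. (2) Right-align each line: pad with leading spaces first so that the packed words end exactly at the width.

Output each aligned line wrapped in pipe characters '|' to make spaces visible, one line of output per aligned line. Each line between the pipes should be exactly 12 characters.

Answer: |  snow large|
|     bedroom|
| triangle as|
|  this clean|
|      run or|

Derivation:
Line 1: ['snow', 'large'] (min_width=10, slack=2)
Line 2: ['bedroom'] (min_width=7, slack=5)
Line 3: ['triangle', 'as'] (min_width=11, slack=1)
Line 4: ['this', 'clean'] (min_width=10, slack=2)
Line 5: ['run', 'or'] (min_width=6, slack=6)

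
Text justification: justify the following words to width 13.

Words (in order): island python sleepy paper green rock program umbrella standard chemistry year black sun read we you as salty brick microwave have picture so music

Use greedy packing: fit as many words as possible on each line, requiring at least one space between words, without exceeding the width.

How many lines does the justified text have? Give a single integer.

Line 1: ['island', 'python'] (min_width=13, slack=0)
Line 2: ['sleepy', 'paper'] (min_width=12, slack=1)
Line 3: ['green', 'rock'] (min_width=10, slack=3)
Line 4: ['program'] (min_width=7, slack=6)
Line 5: ['umbrella'] (min_width=8, slack=5)
Line 6: ['standard'] (min_width=8, slack=5)
Line 7: ['chemistry'] (min_width=9, slack=4)
Line 8: ['year', 'black'] (min_width=10, slack=3)
Line 9: ['sun', 'read', 'we'] (min_width=11, slack=2)
Line 10: ['you', 'as', 'salty'] (min_width=12, slack=1)
Line 11: ['brick'] (min_width=5, slack=8)
Line 12: ['microwave'] (min_width=9, slack=4)
Line 13: ['have', 'picture'] (min_width=12, slack=1)
Line 14: ['so', 'music'] (min_width=8, slack=5)
Total lines: 14

Answer: 14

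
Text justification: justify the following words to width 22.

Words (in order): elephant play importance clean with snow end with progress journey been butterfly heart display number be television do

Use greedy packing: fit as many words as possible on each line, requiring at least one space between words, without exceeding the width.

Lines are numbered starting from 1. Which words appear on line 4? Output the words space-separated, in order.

Line 1: ['elephant', 'play'] (min_width=13, slack=9)
Line 2: ['importance', 'clean', 'with'] (min_width=21, slack=1)
Line 3: ['snow', 'end', 'with', 'progress'] (min_width=22, slack=0)
Line 4: ['journey', 'been', 'butterfly'] (min_width=22, slack=0)
Line 5: ['heart', 'display', 'number'] (min_width=20, slack=2)
Line 6: ['be', 'television', 'do'] (min_width=16, slack=6)

Answer: journey been butterfly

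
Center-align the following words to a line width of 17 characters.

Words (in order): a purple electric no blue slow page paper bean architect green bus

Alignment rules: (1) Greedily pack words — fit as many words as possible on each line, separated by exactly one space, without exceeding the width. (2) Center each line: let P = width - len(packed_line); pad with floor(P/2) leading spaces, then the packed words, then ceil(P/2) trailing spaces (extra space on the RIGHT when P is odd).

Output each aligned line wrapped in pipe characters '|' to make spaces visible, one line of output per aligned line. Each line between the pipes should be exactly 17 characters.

Answer: |a purple electric|
|no blue slow page|
|   paper bean    |
| architect green |
|       bus       |

Derivation:
Line 1: ['a', 'purple', 'electric'] (min_width=17, slack=0)
Line 2: ['no', 'blue', 'slow', 'page'] (min_width=17, slack=0)
Line 3: ['paper', 'bean'] (min_width=10, slack=7)
Line 4: ['architect', 'green'] (min_width=15, slack=2)
Line 5: ['bus'] (min_width=3, slack=14)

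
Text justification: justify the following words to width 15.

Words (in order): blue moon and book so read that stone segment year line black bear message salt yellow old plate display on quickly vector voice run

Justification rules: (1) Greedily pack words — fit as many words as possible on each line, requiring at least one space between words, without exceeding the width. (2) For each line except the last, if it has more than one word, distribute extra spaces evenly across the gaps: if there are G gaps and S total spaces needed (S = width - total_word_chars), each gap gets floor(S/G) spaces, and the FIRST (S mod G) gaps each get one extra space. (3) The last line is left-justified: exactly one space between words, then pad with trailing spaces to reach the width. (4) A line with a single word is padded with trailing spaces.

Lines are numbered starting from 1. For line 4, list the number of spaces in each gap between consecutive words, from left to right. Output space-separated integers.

Line 1: ['blue', 'moon', 'and'] (min_width=13, slack=2)
Line 2: ['book', 'so', 'read'] (min_width=12, slack=3)
Line 3: ['that', 'stone'] (min_width=10, slack=5)
Line 4: ['segment', 'year'] (min_width=12, slack=3)
Line 5: ['line', 'black', 'bear'] (min_width=15, slack=0)
Line 6: ['message', 'salt'] (min_width=12, slack=3)
Line 7: ['yellow', 'old'] (min_width=10, slack=5)
Line 8: ['plate', 'display'] (min_width=13, slack=2)
Line 9: ['on', 'quickly'] (min_width=10, slack=5)
Line 10: ['vector', 'voice'] (min_width=12, slack=3)
Line 11: ['run'] (min_width=3, slack=12)

Answer: 4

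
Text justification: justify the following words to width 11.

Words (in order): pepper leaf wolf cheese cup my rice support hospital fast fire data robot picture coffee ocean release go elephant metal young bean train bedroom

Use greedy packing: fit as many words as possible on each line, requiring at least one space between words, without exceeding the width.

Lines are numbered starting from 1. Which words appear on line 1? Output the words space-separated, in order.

Answer: pepper leaf

Derivation:
Line 1: ['pepper', 'leaf'] (min_width=11, slack=0)
Line 2: ['wolf', 'cheese'] (min_width=11, slack=0)
Line 3: ['cup', 'my', 'rice'] (min_width=11, slack=0)
Line 4: ['support'] (min_width=7, slack=4)
Line 5: ['hospital'] (min_width=8, slack=3)
Line 6: ['fast', 'fire'] (min_width=9, slack=2)
Line 7: ['data', 'robot'] (min_width=10, slack=1)
Line 8: ['picture'] (min_width=7, slack=4)
Line 9: ['coffee'] (min_width=6, slack=5)
Line 10: ['ocean'] (min_width=5, slack=6)
Line 11: ['release', 'go'] (min_width=10, slack=1)
Line 12: ['elephant'] (min_width=8, slack=3)
Line 13: ['metal', 'young'] (min_width=11, slack=0)
Line 14: ['bean', 'train'] (min_width=10, slack=1)
Line 15: ['bedroom'] (min_width=7, slack=4)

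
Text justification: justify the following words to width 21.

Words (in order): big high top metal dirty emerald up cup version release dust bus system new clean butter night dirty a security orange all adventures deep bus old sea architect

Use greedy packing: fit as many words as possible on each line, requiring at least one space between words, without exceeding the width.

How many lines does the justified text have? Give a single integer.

Line 1: ['big', 'high', 'top', 'metal'] (min_width=18, slack=3)
Line 2: ['dirty', 'emerald', 'up', 'cup'] (min_width=20, slack=1)
Line 3: ['version', 'release', 'dust'] (min_width=20, slack=1)
Line 4: ['bus', 'system', 'new', 'clean'] (min_width=20, slack=1)
Line 5: ['butter', 'night', 'dirty', 'a'] (min_width=20, slack=1)
Line 6: ['security', 'orange', 'all'] (min_width=19, slack=2)
Line 7: ['adventures', 'deep', 'bus'] (min_width=19, slack=2)
Line 8: ['old', 'sea', 'architect'] (min_width=17, slack=4)
Total lines: 8

Answer: 8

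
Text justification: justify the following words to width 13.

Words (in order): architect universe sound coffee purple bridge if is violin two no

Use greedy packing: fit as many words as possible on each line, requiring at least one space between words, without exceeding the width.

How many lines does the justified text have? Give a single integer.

Answer: 6

Derivation:
Line 1: ['architect'] (min_width=9, slack=4)
Line 2: ['universe'] (min_width=8, slack=5)
Line 3: ['sound', 'coffee'] (min_width=12, slack=1)
Line 4: ['purple', 'bridge'] (min_width=13, slack=0)
Line 5: ['if', 'is', 'violin'] (min_width=12, slack=1)
Line 6: ['two', 'no'] (min_width=6, slack=7)
Total lines: 6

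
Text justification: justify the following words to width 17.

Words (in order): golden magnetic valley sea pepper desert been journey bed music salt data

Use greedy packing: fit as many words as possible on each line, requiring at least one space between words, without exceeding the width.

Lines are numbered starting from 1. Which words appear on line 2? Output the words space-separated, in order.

Line 1: ['golden', 'magnetic'] (min_width=15, slack=2)
Line 2: ['valley', 'sea', 'pepper'] (min_width=17, slack=0)
Line 3: ['desert', 'been'] (min_width=11, slack=6)
Line 4: ['journey', 'bed', 'music'] (min_width=17, slack=0)
Line 5: ['salt', 'data'] (min_width=9, slack=8)

Answer: valley sea pepper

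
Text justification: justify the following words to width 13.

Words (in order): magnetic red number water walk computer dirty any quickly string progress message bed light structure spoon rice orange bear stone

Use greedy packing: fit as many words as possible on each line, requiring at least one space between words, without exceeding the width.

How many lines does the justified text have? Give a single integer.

Answer: 13

Derivation:
Line 1: ['magnetic', 'red'] (min_width=12, slack=1)
Line 2: ['number', 'water'] (min_width=12, slack=1)
Line 3: ['walk', 'computer'] (min_width=13, slack=0)
Line 4: ['dirty', 'any'] (min_width=9, slack=4)
Line 5: ['quickly'] (min_width=7, slack=6)
Line 6: ['string'] (min_width=6, slack=7)
Line 7: ['progress'] (min_width=8, slack=5)
Line 8: ['message', 'bed'] (min_width=11, slack=2)
Line 9: ['light'] (min_width=5, slack=8)
Line 10: ['structure'] (min_width=9, slack=4)
Line 11: ['spoon', 'rice'] (min_width=10, slack=3)
Line 12: ['orange', 'bear'] (min_width=11, slack=2)
Line 13: ['stone'] (min_width=5, slack=8)
Total lines: 13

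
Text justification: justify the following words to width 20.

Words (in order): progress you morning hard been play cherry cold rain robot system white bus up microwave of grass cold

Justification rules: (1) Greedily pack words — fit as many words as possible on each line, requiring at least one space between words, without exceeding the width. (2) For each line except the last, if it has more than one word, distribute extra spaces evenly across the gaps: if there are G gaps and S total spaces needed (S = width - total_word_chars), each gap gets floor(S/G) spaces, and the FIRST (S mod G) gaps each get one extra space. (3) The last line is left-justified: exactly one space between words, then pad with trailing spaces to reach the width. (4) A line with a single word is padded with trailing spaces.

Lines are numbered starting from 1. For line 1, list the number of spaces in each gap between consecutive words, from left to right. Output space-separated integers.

Line 1: ['progress', 'you', 'morning'] (min_width=20, slack=0)
Line 2: ['hard', 'been', 'play'] (min_width=14, slack=6)
Line 3: ['cherry', 'cold', 'rain'] (min_width=16, slack=4)
Line 4: ['robot', 'system', 'white'] (min_width=18, slack=2)
Line 5: ['bus', 'up', 'microwave', 'of'] (min_width=19, slack=1)
Line 6: ['grass', 'cold'] (min_width=10, slack=10)

Answer: 1 1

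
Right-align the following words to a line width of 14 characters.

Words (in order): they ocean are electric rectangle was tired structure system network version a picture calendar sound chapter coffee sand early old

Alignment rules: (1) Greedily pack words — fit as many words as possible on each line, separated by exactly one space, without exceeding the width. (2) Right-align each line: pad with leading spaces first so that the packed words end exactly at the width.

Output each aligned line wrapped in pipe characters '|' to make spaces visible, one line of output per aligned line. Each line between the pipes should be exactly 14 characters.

Answer: |they ocean are|
|      electric|
| rectangle was|
|         tired|
|     structure|
|system network|
|     version a|
|       picture|
|calendar sound|
|chapter coffee|
|sand early old|

Derivation:
Line 1: ['they', 'ocean', 'are'] (min_width=14, slack=0)
Line 2: ['electric'] (min_width=8, slack=6)
Line 3: ['rectangle', 'was'] (min_width=13, slack=1)
Line 4: ['tired'] (min_width=5, slack=9)
Line 5: ['structure'] (min_width=9, slack=5)
Line 6: ['system', 'network'] (min_width=14, slack=0)
Line 7: ['version', 'a'] (min_width=9, slack=5)
Line 8: ['picture'] (min_width=7, slack=7)
Line 9: ['calendar', 'sound'] (min_width=14, slack=0)
Line 10: ['chapter', 'coffee'] (min_width=14, slack=0)
Line 11: ['sand', 'early', 'old'] (min_width=14, slack=0)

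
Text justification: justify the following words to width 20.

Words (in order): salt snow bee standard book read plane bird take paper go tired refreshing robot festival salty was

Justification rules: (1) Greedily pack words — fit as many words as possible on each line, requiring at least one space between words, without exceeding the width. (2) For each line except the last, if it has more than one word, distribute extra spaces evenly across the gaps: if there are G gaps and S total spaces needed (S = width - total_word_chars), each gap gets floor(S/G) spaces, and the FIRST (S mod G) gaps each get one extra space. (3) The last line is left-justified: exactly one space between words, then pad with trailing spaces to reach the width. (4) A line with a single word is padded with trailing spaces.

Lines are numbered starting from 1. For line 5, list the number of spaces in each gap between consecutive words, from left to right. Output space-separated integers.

Line 1: ['salt', 'snow', 'bee'] (min_width=13, slack=7)
Line 2: ['standard', 'book', 'read'] (min_width=18, slack=2)
Line 3: ['plane', 'bird', 'take'] (min_width=15, slack=5)
Line 4: ['paper', 'go', 'tired'] (min_width=14, slack=6)
Line 5: ['refreshing', 'robot'] (min_width=16, slack=4)
Line 6: ['festival', 'salty', 'was'] (min_width=18, slack=2)

Answer: 5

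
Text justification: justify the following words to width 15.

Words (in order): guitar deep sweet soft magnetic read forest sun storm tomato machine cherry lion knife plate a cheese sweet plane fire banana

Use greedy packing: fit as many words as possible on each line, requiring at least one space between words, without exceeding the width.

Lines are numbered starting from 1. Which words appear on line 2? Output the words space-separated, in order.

Line 1: ['guitar', 'deep'] (min_width=11, slack=4)
Line 2: ['sweet', 'soft'] (min_width=10, slack=5)
Line 3: ['magnetic', 'read'] (min_width=13, slack=2)
Line 4: ['forest', 'sun'] (min_width=10, slack=5)
Line 5: ['storm', 'tomato'] (min_width=12, slack=3)
Line 6: ['machine', 'cherry'] (min_width=14, slack=1)
Line 7: ['lion', 'knife'] (min_width=10, slack=5)
Line 8: ['plate', 'a', 'cheese'] (min_width=14, slack=1)
Line 9: ['sweet', 'plane'] (min_width=11, slack=4)
Line 10: ['fire', 'banana'] (min_width=11, slack=4)

Answer: sweet soft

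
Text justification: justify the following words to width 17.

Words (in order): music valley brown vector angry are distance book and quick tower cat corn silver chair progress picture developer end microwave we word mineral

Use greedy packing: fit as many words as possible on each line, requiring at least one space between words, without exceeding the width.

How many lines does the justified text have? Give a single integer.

Answer: 10

Derivation:
Line 1: ['music', 'valley'] (min_width=12, slack=5)
Line 2: ['brown', 'vector'] (min_width=12, slack=5)
Line 3: ['angry', 'are'] (min_width=9, slack=8)
Line 4: ['distance', 'book', 'and'] (min_width=17, slack=0)
Line 5: ['quick', 'tower', 'cat'] (min_width=15, slack=2)
Line 6: ['corn', 'silver', 'chair'] (min_width=17, slack=0)
Line 7: ['progress', 'picture'] (min_width=16, slack=1)
Line 8: ['developer', 'end'] (min_width=13, slack=4)
Line 9: ['microwave', 'we', 'word'] (min_width=17, slack=0)
Line 10: ['mineral'] (min_width=7, slack=10)
Total lines: 10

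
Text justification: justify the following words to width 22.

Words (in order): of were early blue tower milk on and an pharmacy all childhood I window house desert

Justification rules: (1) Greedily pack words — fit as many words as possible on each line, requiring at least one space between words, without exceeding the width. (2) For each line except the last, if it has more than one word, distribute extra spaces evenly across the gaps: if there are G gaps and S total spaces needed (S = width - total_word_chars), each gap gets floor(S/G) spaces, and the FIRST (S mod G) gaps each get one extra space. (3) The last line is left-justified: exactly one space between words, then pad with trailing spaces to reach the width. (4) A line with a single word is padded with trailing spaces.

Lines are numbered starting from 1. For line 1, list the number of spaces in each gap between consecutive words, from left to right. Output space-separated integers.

Line 1: ['of', 'were', 'early', 'blue'] (min_width=18, slack=4)
Line 2: ['tower', 'milk', 'on', 'and', 'an'] (min_width=20, slack=2)
Line 3: ['pharmacy', 'all', 'childhood'] (min_width=22, slack=0)
Line 4: ['I', 'window', 'house', 'desert'] (min_width=21, slack=1)

Answer: 3 2 2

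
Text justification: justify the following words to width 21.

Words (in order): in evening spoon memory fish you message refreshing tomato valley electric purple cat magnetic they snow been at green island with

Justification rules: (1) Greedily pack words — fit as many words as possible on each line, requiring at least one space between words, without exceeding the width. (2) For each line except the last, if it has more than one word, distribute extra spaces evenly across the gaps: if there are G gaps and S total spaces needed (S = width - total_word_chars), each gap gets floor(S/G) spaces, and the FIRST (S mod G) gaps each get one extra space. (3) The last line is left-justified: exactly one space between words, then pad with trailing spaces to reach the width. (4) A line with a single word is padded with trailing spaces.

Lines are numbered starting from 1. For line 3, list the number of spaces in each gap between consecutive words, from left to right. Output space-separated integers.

Answer: 4

Derivation:
Line 1: ['in', 'evening', 'spoon'] (min_width=16, slack=5)
Line 2: ['memory', 'fish', 'you'] (min_width=15, slack=6)
Line 3: ['message', 'refreshing'] (min_width=18, slack=3)
Line 4: ['tomato', 'valley'] (min_width=13, slack=8)
Line 5: ['electric', 'purple', 'cat'] (min_width=19, slack=2)
Line 6: ['magnetic', 'they', 'snow'] (min_width=18, slack=3)
Line 7: ['been', 'at', 'green', 'island'] (min_width=20, slack=1)
Line 8: ['with'] (min_width=4, slack=17)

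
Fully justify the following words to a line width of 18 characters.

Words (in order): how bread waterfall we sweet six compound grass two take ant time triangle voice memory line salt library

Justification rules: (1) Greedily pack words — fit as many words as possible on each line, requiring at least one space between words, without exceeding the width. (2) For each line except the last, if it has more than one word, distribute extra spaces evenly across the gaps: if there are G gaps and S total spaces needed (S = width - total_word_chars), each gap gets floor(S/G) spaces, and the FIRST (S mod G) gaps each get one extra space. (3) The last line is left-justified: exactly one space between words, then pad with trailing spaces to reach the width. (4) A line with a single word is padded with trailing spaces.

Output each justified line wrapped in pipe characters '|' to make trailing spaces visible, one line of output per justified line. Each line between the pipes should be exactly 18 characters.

Line 1: ['how', 'bread'] (min_width=9, slack=9)
Line 2: ['waterfall', 'we', 'sweet'] (min_width=18, slack=0)
Line 3: ['six', 'compound', 'grass'] (min_width=18, slack=0)
Line 4: ['two', 'take', 'ant', 'time'] (min_width=17, slack=1)
Line 5: ['triangle', 'voice'] (min_width=14, slack=4)
Line 6: ['memory', 'line', 'salt'] (min_width=16, slack=2)
Line 7: ['library'] (min_width=7, slack=11)

Answer: |how          bread|
|waterfall we sweet|
|six compound grass|
|two  take ant time|
|triangle     voice|
|memory  line  salt|
|library           |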